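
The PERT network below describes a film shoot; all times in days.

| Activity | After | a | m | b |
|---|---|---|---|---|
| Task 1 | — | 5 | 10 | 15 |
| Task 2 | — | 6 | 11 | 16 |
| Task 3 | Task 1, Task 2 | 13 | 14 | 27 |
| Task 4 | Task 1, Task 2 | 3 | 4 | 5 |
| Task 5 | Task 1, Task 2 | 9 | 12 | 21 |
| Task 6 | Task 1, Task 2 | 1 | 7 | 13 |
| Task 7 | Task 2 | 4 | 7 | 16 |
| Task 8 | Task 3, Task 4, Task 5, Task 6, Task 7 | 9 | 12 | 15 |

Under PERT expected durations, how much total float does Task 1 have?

te_Task 1 = (5 + 4·10 + 15)/6 = 60/6 = 10
te_Task 2 = (6 + 4·11 + 16)/6 = 66/6 = 11
te_Task 3 = (13 + 4·14 + 27)/6 = 96/6 = 16
te_Task 4 = (3 + 4·4 + 5)/6 = 24/6 = 4
te_Task 5 = (9 + 4·12 + 21)/6 = 78/6 = 13
te_Task 6 = (1 + 4·7 + 13)/6 = 42/6 = 7
te_Task 7 = (4 + 4·7 + 16)/6 = 48/6 = 8
te_Task 8 = (9 + 4·12 + 15)/6 = 72/6 = 12

Forward pass:
ES_Task 1 = 0; EF_Task 1 = 10
ES_Task 2 = 0; EF_Task 2 = 11
ES_Task 3 = max(EF_Task 1=10, EF_Task 2=11) = 11; EF_Task 3 = 11+16 = 27
ES_Task 4 = max(EF_Task 1=10, EF_Task 2=11) = 11; EF_Task 4 = 11+4 = 15
ES_Task 5 = max(EF_Task 1=10, EF_Task 2=11) = 11; EF_Task 5 = 11+13 = 24
ES_Task 6 = max(EF_Task 1=10, EF_Task 2=11) = 11; EF_Task 6 = 11+7 = 18
ES_Task 7 = 11; EF_Task 7 = 11+8 = 19
ES_Task 8 = max(EF_Task 3=27, EF_Task 4=15, EF_Task 5=24, EF_Task 6=18, EF_Task 7=19) = 27; EF_Task 8 = 27+12 = 39
Expected project duration μ = 39 days. Critical path: Task 2 → Task 3 → Task 8.

Backward pass:
LF_Task 8 = 39; LS_Task 8 = 39−12 = 27
LF_Task 7 = LS_Task 8 = 27; LS_Task 7 = 27−8 = 19
LF_Task 6 = LS_Task 8 = 27; LS_Task 6 = 27−7 = 20
LF_Task 5 = LS_Task 8 = 27; LS_Task 5 = 27−13 = 14
LF_Task 4 = LS_Task 8 = 27; LS_Task 4 = 27−4 = 23
LF_Task 3 = LS_Task 8 = 27; LS_Task 3 = 27−16 = 11
LF_Task 2 = min(LS_Task 3=11, LS_Task 4=23, LS_Task 5=14, LS_Task 6=20, LS_Task 7=19) = 11; LS_Task 2 = 11−11 = 0
LF_Task 1 = min(LS_Task 3=11, LS_Task 4=23, LS_Task 5=14, LS_Task 6=20) = 11; LS_Task 1 = 11−10 = 1
Slack_Task 1 = LS_Task 1 − ES_Task 1 = 1 − 0 = 1

1 days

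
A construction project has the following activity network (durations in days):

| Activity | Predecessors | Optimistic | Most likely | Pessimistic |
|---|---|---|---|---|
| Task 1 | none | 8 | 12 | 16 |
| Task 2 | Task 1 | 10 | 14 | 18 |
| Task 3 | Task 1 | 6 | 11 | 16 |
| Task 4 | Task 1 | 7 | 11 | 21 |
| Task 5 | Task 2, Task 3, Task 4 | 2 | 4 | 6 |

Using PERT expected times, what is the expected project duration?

30 days

te_Task 1 = (8 + 4·12 + 16)/6 = 72/6 = 12
te_Task 2 = (10 + 4·14 + 18)/6 = 84/6 = 14
te_Task 3 = (6 + 4·11 + 16)/6 = 66/6 = 11
te_Task 4 = (7 + 4·11 + 21)/6 = 72/6 = 12
te_Task 5 = (2 + 4·4 + 6)/6 = 24/6 = 4

Forward pass:
ES_Task 1 = 0; EF_Task 1 = 12
ES_Task 2 = 12; EF_Task 2 = 12+14 = 26
ES_Task 3 = 12; EF_Task 3 = 12+11 = 23
ES_Task 4 = 12; EF_Task 4 = 12+12 = 24
ES_Task 5 = max(EF_Task 2=26, EF_Task 3=23, EF_Task 4=24) = 26; EF_Task 5 = 26+4 = 30
Expected project duration μ = 30 days. Critical path: Task 1 → Task 2 → Task 5.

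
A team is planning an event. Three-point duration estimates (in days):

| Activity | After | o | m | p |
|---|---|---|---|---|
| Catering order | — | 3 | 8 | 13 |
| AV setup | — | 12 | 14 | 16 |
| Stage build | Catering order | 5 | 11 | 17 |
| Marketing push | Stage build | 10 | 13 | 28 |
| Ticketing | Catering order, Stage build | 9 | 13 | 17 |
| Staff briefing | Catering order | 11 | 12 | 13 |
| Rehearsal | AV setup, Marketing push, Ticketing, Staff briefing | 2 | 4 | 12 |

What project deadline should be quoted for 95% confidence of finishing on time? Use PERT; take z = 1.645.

46.1 days

te_Catering order = (3 + 4·8 + 13)/6 = 48/6 = 8; σ²_Catering order = ((13−3)/6)² = 2.778
te_AV setup = (12 + 4·14 + 16)/6 = 84/6 = 14; σ²_AV setup = ((16−12)/6)² = 0.444
te_Stage build = (5 + 4·11 + 17)/6 = 66/6 = 11; σ²_Stage build = ((17−5)/6)² = 4.000
te_Marketing push = (10 + 4·13 + 28)/6 = 90/6 = 15; σ²_Marketing push = ((28−10)/6)² = 9.000
te_Ticketing = (9 + 4·13 + 17)/6 = 78/6 = 13; σ²_Ticketing = ((17−9)/6)² = 1.778
te_Staff briefing = (11 + 4·12 + 13)/6 = 72/6 = 12; σ²_Staff briefing = ((13−11)/6)² = 0.111
te_Rehearsal = (2 + 4·4 + 12)/6 = 30/6 = 5; σ²_Rehearsal = ((12−2)/6)² = 2.778

Forward pass:
ES_Catering order = 0; EF_Catering order = 8
ES_AV setup = 0; EF_AV setup = 14
ES_Stage build = 8; EF_Stage build = 8+11 = 19
ES_Marketing push = 19; EF_Marketing push = 19+15 = 34
ES_Ticketing = max(EF_Catering order=8, EF_Stage build=19) = 19; EF_Ticketing = 19+13 = 32
ES_Staff briefing = 8; EF_Staff briefing = 8+12 = 20
ES_Rehearsal = max(EF_AV setup=14, EF_Marketing push=34, EF_Ticketing=32, EF_Staff briefing=20) = 34; EF_Rehearsal = 34+5 = 39
Expected project duration μ = 39 days. Critical path: Catering order → Stage build → Marketing push → Rehearsal.

Variance along critical path = 2.778 + 4.000 + 9.000 + 2.778 = 18.556; σ = 4.308 days.
D = μ + z·σ = 39 + 1.645·4.308 = 46.1 days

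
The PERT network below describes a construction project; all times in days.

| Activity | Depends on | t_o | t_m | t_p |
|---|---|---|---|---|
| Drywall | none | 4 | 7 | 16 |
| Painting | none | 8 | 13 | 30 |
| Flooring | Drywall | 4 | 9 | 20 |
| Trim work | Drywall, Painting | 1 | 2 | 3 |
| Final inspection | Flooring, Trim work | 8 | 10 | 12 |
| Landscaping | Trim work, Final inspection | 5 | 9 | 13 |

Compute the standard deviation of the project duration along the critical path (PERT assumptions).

3.65 days

te_Drywall = (4 + 4·7 + 16)/6 = 48/6 = 8; σ²_Drywall = ((16−4)/6)² = 4.000
te_Painting = (8 + 4·13 + 30)/6 = 90/6 = 15; σ²_Painting = ((30−8)/6)² = 13.444
te_Flooring = (4 + 4·9 + 20)/6 = 60/6 = 10; σ²_Flooring = ((20−4)/6)² = 7.111
te_Trim work = (1 + 4·2 + 3)/6 = 12/6 = 2; σ²_Trim work = ((3−1)/6)² = 0.111
te_Final inspection = (8 + 4·10 + 12)/6 = 60/6 = 10; σ²_Final inspection = ((12−8)/6)² = 0.444
te_Landscaping = (5 + 4·9 + 13)/6 = 54/6 = 9; σ²_Landscaping = ((13−5)/6)² = 1.778

Forward pass:
ES_Drywall = 0; EF_Drywall = 8
ES_Painting = 0; EF_Painting = 15
ES_Flooring = 8; EF_Flooring = 8+10 = 18
ES_Trim work = max(EF_Drywall=8, EF_Painting=15) = 15; EF_Trim work = 15+2 = 17
ES_Final inspection = max(EF_Flooring=18, EF_Trim work=17) = 18; EF_Final inspection = 18+10 = 28
ES_Landscaping = max(EF_Trim work=17, EF_Final inspection=28) = 28; EF_Landscaping = 28+9 = 37
Expected project duration μ = 37 days. Critical path: Drywall → Flooring → Final inspection → Landscaping.

Variance along critical path = 4.000 + 7.111 + 0.444 + 1.778 = 13.333
σ = √13.333 = 3.651 days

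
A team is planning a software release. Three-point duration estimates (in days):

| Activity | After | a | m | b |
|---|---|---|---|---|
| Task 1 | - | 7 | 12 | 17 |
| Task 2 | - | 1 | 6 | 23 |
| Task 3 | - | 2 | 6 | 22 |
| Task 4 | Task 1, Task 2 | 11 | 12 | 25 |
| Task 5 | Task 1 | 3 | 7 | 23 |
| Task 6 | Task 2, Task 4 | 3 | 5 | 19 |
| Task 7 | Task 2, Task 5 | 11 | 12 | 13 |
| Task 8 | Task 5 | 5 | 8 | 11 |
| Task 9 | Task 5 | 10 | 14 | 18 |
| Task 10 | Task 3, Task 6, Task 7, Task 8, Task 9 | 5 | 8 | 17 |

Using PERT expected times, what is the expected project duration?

44 days

te_Task 1 = (7 + 4·12 + 17)/6 = 72/6 = 12
te_Task 2 = (1 + 4·6 + 23)/6 = 48/6 = 8
te_Task 3 = (2 + 4·6 + 22)/6 = 48/6 = 8
te_Task 4 = (11 + 4·12 + 25)/6 = 84/6 = 14
te_Task 5 = (3 + 4·7 + 23)/6 = 54/6 = 9
te_Task 6 = (3 + 4·5 + 19)/6 = 42/6 = 7
te_Task 7 = (11 + 4·12 + 13)/6 = 72/6 = 12
te_Task 8 = (5 + 4·8 + 11)/6 = 48/6 = 8
te_Task 9 = (10 + 4·14 + 18)/6 = 84/6 = 14
te_Task 10 = (5 + 4·8 + 17)/6 = 54/6 = 9

Forward pass:
ES_Task 1 = 0; EF_Task 1 = 12
ES_Task 2 = 0; EF_Task 2 = 8
ES_Task 3 = 0; EF_Task 3 = 8
ES_Task 4 = max(EF_Task 1=12, EF_Task 2=8) = 12; EF_Task 4 = 12+14 = 26
ES_Task 5 = 12; EF_Task 5 = 12+9 = 21
ES_Task 6 = max(EF_Task 2=8, EF_Task 4=26) = 26; EF_Task 6 = 26+7 = 33
ES_Task 7 = max(EF_Task 2=8, EF_Task 5=21) = 21; EF_Task 7 = 21+12 = 33
ES_Task 8 = 21; EF_Task 8 = 21+8 = 29
ES_Task 9 = 21; EF_Task 9 = 21+14 = 35
ES_Task 10 = max(EF_Task 3=8, EF_Task 6=33, EF_Task 7=33, EF_Task 8=29, EF_Task 9=35) = 35; EF_Task 10 = 35+9 = 44
Expected project duration μ = 44 days. Critical path: Task 1 → Task 5 → Task 9 → Task 10.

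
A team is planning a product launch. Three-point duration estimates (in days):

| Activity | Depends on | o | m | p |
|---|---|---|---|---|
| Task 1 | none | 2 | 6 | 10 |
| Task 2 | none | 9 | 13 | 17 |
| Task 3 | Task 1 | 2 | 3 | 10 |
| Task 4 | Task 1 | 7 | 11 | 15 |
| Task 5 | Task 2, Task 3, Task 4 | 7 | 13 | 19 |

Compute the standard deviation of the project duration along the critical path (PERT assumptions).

2.75 days

te_Task 1 = (2 + 4·6 + 10)/6 = 36/6 = 6; σ²_Task 1 = ((10−2)/6)² = 1.778
te_Task 2 = (9 + 4·13 + 17)/6 = 78/6 = 13; σ²_Task 2 = ((17−9)/6)² = 1.778
te_Task 3 = (2 + 4·3 + 10)/6 = 24/6 = 4; σ²_Task 3 = ((10−2)/6)² = 1.778
te_Task 4 = (7 + 4·11 + 15)/6 = 66/6 = 11; σ²_Task 4 = ((15−7)/6)² = 1.778
te_Task 5 = (7 + 4·13 + 19)/6 = 78/6 = 13; σ²_Task 5 = ((19−7)/6)² = 4.000

Forward pass:
ES_Task 1 = 0; EF_Task 1 = 6
ES_Task 2 = 0; EF_Task 2 = 13
ES_Task 3 = 6; EF_Task 3 = 6+4 = 10
ES_Task 4 = 6; EF_Task 4 = 6+11 = 17
ES_Task 5 = max(EF_Task 2=13, EF_Task 3=10, EF_Task 4=17) = 17; EF_Task 5 = 17+13 = 30
Expected project duration μ = 30 days. Critical path: Task 1 → Task 4 → Task 5.

Variance along critical path = 1.778 + 1.778 + 4.000 = 7.556
σ = √7.556 = 2.749 days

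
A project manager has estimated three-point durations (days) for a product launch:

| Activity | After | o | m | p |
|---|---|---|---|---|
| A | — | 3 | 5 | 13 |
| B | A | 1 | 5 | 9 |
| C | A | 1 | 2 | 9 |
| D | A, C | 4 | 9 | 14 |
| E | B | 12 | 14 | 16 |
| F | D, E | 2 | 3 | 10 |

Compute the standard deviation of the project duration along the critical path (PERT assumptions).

te_A = (3 + 4·5 + 13)/6 = 36/6 = 6; σ²_A = ((13−3)/6)² = 2.778
te_B = (1 + 4·5 + 9)/6 = 30/6 = 5; σ²_B = ((9−1)/6)² = 1.778
te_C = (1 + 4·2 + 9)/6 = 18/6 = 3; σ²_C = ((9−1)/6)² = 1.778
te_D = (4 + 4·9 + 14)/6 = 54/6 = 9; σ²_D = ((14−4)/6)² = 2.778
te_E = (12 + 4·14 + 16)/6 = 84/6 = 14; σ²_E = ((16−12)/6)² = 0.444
te_F = (2 + 4·3 + 10)/6 = 24/6 = 4; σ²_F = ((10−2)/6)² = 1.778

Forward pass:
ES_A = 0; EF_A = 6
ES_B = 6; EF_B = 6+5 = 11
ES_C = 6; EF_C = 6+3 = 9
ES_D = max(EF_A=6, EF_C=9) = 9; EF_D = 9+9 = 18
ES_E = 11; EF_E = 11+14 = 25
ES_F = max(EF_D=18, EF_E=25) = 25; EF_F = 25+4 = 29
Expected project duration μ = 29 days. Critical path: A → B → E → F.

Variance along critical path = 2.778 + 1.778 + 0.444 + 1.778 = 6.778
σ = √6.778 = 2.603 days

2.60 days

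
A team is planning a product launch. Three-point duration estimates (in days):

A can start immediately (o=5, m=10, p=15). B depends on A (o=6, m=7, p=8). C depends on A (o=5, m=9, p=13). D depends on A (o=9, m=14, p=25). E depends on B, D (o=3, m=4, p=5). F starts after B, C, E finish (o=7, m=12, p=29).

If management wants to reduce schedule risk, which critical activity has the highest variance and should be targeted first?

te_A = (5 + 4·10 + 15)/6 = 60/6 = 10; σ²_A = ((15−5)/6)² = 2.778
te_B = (6 + 4·7 + 8)/6 = 42/6 = 7; σ²_B = ((8−6)/6)² = 0.111
te_C = (5 + 4·9 + 13)/6 = 54/6 = 9; σ²_C = ((13−5)/6)² = 1.778
te_D = (9 + 4·14 + 25)/6 = 90/6 = 15; σ²_D = ((25−9)/6)² = 7.111
te_E = (3 + 4·4 + 5)/6 = 24/6 = 4; σ²_E = ((5−3)/6)² = 0.111
te_F = (7 + 4·12 + 29)/6 = 84/6 = 14; σ²_F = ((29−7)/6)² = 13.444

Forward pass:
ES_A = 0; EF_A = 10
ES_B = 10; EF_B = 10+7 = 17
ES_C = 10; EF_C = 10+9 = 19
ES_D = 10; EF_D = 10+15 = 25
ES_E = max(EF_B=17, EF_D=25) = 25; EF_E = 25+4 = 29
ES_F = max(EF_B=17, EF_C=19, EF_E=29) = 29; EF_F = 29+14 = 43
Expected project duration μ = 43 days. Critical path: A → D → E → F.

Variances on critical path: σ²_A=2.778, σ²_D=7.111, σ²_E=0.111, σ²_F=13.444.
Largest is σ²_F = 13.444.

F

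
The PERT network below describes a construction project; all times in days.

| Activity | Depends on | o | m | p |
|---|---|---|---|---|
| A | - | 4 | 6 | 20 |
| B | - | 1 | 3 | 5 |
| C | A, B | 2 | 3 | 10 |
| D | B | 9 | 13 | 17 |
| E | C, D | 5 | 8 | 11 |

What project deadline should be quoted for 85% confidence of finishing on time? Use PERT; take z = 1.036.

te_A = (4 + 4·6 + 20)/6 = 48/6 = 8; σ²_A = ((20−4)/6)² = 7.111
te_B = (1 + 4·3 + 5)/6 = 18/6 = 3; σ²_B = ((5−1)/6)² = 0.444
te_C = (2 + 4·3 + 10)/6 = 24/6 = 4; σ²_C = ((10−2)/6)² = 1.778
te_D = (9 + 4·13 + 17)/6 = 78/6 = 13; σ²_D = ((17−9)/6)² = 1.778
te_E = (5 + 4·8 + 11)/6 = 48/6 = 8; σ²_E = ((11−5)/6)² = 1.000

Forward pass:
ES_A = 0; EF_A = 8
ES_B = 0; EF_B = 3
ES_C = max(EF_A=8, EF_B=3) = 8; EF_C = 8+4 = 12
ES_D = 3; EF_D = 3+13 = 16
ES_E = max(EF_C=12, EF_D=16) = 16; EF_E = 16+8 = 24
Expected project duration μ = 24 days. Critical path: B → D → E.

Variance along critical path = 0.444 + 1.778 + 1.000 = 3.222; σ = 1.795 days.
D = μ + z·σ = 24 + 1.036·1.795 = 25.9 days

25.9 days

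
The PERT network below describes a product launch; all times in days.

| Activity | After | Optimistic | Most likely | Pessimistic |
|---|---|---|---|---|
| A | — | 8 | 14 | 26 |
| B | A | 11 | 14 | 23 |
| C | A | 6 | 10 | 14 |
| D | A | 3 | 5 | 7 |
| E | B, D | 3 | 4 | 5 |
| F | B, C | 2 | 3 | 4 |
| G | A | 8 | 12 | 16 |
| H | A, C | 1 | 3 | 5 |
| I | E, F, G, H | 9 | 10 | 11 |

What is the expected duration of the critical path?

te_A = (8 + 4·14 + 26)/6 = 90/6 = 15
te_B = (11 + 4·14 + 23)/6 = 90/6 = 15
te_C = (6 + 4·10 + 14)/6 = 60/6 = 10
te_D = (3 + 4·5 + 7)/6 = 30/6 = 5
te_E = (3 + 4·4 + 5)/6 = 24/6 = 4
te_F = (2 + 4·3 + 4)/6 = 18/6 = 3
te_G = (8 + 4·12 + 16)/6 = 72/6 = 12
te_H = (1 + 4·3 + 5)/6 = 18/6 = 3
te_I = (9 + 4·10 + 11)/6 = 60/6 = 10

Forward pass:
ES_A = 0; EF_A = 15
ES_B = 15; EF_B = 15+15 = 30
ES_C = 15; EF_C = 15+10 = 25
ES_D = 15; EF_D = 15+5 = 20
ES_E = max(EF_B=30, EF_D=20) = 30; EF_E = 30+4 = 34
ES_F = max(EF_B=30, EF_C=25) = 30; EF_F = 30+3 = 33
ES_G = 15; EF_G = 15+12 = 27
ES_H = max(EF_A=15, EF_C=25) = 25; EF_H = 25+3 = 28
ES_I = max(EF_E=34, EF_F=33, EF_G=27, EF_H=28) = 34; EF_I = 34+10 = 44
Expected project duration μ = 44 days. Critical path: A → B → E → I.

44 days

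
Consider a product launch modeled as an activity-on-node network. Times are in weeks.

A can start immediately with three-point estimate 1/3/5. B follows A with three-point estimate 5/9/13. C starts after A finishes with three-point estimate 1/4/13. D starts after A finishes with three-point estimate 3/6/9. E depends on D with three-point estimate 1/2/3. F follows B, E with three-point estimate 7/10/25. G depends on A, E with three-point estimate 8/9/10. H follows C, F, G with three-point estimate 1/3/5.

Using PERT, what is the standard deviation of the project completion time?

3.42 weeks

te_A = (1 + 4·3 + 5)/6 = 18/6 = 3; σ²_A = ((5−1)/6)² = 0.444
te_B = (5 + 4·9 + 13)/6 = 54/6 = 9; σ²_B = ((13−5)/6)² = 1.778
te_C = (1 + 4·4 + 13)/6 = 30/6 = 5; σ²_C = ((13−1)/6)² = 4.000
te_D = (3 + 4·6 + 9)/6 = 36/6 = 6; σ²_D = ((9−3)/6)² = 1.000
te_E = (1 + 4·2 + 3)/6 = 12/6 = 2; σ²_E = ((3−1)/6)² = 0.111
te_F = (7 + 4·10 + 25)/6 = 72/6 = 12; σ²_F = ((25−7)/6)² = 9.000
te_G = (8 + 4·9 + 10)/6 = 54/6 = 9; σ²_G = ((10−8)/6)² = 0.111
te_H = (1 + 4·3 + 5)/6 = 18/6 = 3; σ²_H = ((5−1)/6)² = 0.444

Forward pass:
ES_A = 0; EF_A = 3
ES_B = 3; EF_B = 3+9 = 12
ES_C = 3; EF_C = 3+5 = 8
ES_D = 3; EF_D = 3+6 = 9
ES_E = 9; EF_E = 9+2 = 11
ES_F = max(EF_B=12, EF_E=11) = 12; EF_F = 12+12 = 24
ES_G = max(EF_A=3, EF_E=11) = 11; EF_G = 11+9 = 20
ES_H = max(EF_C=8, EF_F=24, EF_G=20) = 24; EF_H = 24+3 = 27
Expected project duration μ = 27 weeks. Critical path: A → B → F → H.

Variance along critical path = 0.444 + 1.778 + 9.000 + 0.444 = 11.667
σ = √11.667 = 3.416 weeks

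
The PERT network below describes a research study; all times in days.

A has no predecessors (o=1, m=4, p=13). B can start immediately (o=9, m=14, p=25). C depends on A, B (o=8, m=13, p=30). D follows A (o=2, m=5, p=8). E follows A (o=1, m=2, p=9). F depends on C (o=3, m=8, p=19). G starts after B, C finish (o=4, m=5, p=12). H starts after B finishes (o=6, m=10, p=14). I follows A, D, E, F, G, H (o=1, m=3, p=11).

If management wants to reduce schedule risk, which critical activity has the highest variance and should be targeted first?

te_A = (1 + 4·4 + 13)/6 = 30/6 = 5; σ²_A = ((13−1)/6)² = 4.000
te_B = (9 + 4·14 + 25)/6 = 90/6 = 15; σ²_B = ((25−9)/6)² = 7.111
te_C = (8 + 4·13 + 30)/6 = 90/6 = 15; σ²_C = ((30−8)/6)² = 13.444
te_D = (2 + 4·5 + 8)/6 = 30/6 = 5; σ²_D = ((8−2)/6)² = 1.000
te_E = (1 + 4·2 + 9)/6 = 18/6 = 3; σ²_E = ((9−1)/6)² = 1.778
te_F = (3 + 4·8 + 19)/6 = 54/6 = 9; σ²_F = ((19−3)/6)² = 7.111
te_G = (4 + 4·5 + 12)/6 = 36/6 = 6; σ²_G = ((12−4)/6)² = 1.778
te_H = (6 + 4·10 + 14)/6 = 60/6 = 10; σ²_H = ((14−6)/6)² = 1.778
te_I = (1 + 4·3 + 11)/6 = 24/6 = 4; σ²_I = ((11−1)/6)² = 2.778

Forward pass:
ES_A = 0; EF_A = 5
ES_B = 0; EF_B = 15
ES_C = max(EF_A=5, EF_B=15) = 15; EF_C = 15+15 = 30
ES_D = 5; EF_D = 5+5 = 10
ES_E = 5; EF_E = 5+3 = 8
ES_F = 30; EF_F = 30+9 = 39
ES_G = max(EF_B=15, EF_C=30) = 30; EF_G = 30+6 = 36
ES_H = 15; EF_H = 15+10 = 25
ES_I = max(EF_A=5, EF_D=10, EF_E=8, EF_F=39, EF_G=36, EF_H=25) = 39; EF_I = 39+4 = 43
Expected project duration μ = 43 days. Critical path: B → C → F → I.

Variances on critical path: σ²_B=7.111, σ²_C=13.444, σ²_F=7.111, σ²_I=2.778.
Largest is σ²_C = 13.444.

C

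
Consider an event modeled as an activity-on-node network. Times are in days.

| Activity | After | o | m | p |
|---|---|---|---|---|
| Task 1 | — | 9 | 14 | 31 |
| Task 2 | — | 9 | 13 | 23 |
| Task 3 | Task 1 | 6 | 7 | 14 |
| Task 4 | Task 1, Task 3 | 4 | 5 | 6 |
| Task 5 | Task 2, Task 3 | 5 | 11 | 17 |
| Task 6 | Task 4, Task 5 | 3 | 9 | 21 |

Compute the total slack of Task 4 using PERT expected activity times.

6 days

te_Task 1 = (9 + 4·14 + 31)/6 = 96/6 = 16
te_Task 2 = (9 + 4·13 + 23)/6 = 84/6 = 14
te_Task 3 = (6 + 4·7 + 14)/6 = 48/6 = 8
te_Task 4 = (4 + 4·5 + 6)/6 = 30/6 = 5
te_Task 5 = (5 + 4·11 + 17)/6 = 66/6 = 11
te_Task 6 = (3 + 4·9 + 21)/6 = 60/6 = 10

Forward pass:
ES_Task 1 = 0; EF_Task 1 = 16
ES_Task 2 = 0; EF_Task 2 = 14
ES_Task 3 = 16; EF_Task 3 = 16+8 = 24
ES_Task 4 = max(EF_Task 1=16, EF_Task 3=24) = 24; EF_Task 4 = 24+5 = 29
ES_Task 5 = max(EF_Task 2=14, EF_Task 3=24) = 24; EF_Task 5 = 24+11 = 35
ES_Task 6 = max(EF_Task 4=29, EF_Task 5=35) = 35; EF_Task 6 = 35+10 = 45
Expected project duration μ = 45 days. Critical path: Task 1 → Task 3 → Task 5 → Task 6.

Backward pass:
LF_Task 6 = 45; LS_Task 6 = 45−10 = 35
LF_Task 5 = LS_Task 6 = 35; LS_Task 5 = 35−11 = 24
LF_Task 4 = LS_Task 6 = 35; LS_Task 4 = 35−5 = 30
LF_Task 3 = min(LS_Task 4=30, LS_Task 5=24) = 24; LS_Task 3 = 24−8 = 16
LF_Task 2 = LS_Task 5 = 24; LS_Task 2 = 24−14 = 10
LF_Task 1 = min(LS_Task 3=16, LS_Task 4=30) = 16; LS_Task 1 = 16−16 = 0
Slack_Task 4 = LS_Task 4 − ES_Task 4 = 30 − 24 = 6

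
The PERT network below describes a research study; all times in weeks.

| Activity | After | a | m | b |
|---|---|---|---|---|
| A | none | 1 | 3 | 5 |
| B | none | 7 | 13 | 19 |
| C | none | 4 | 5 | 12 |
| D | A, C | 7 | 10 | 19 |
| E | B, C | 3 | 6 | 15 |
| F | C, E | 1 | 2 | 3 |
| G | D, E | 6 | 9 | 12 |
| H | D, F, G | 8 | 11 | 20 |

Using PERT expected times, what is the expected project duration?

te_A = (1 + 4·3 + 5)/6 = 18/6 = 3
te_B = (7 + 4·13 + 19)/6 = 78/6 = 13
te_C = (4 + 4·5 + 12)/6 = 36/6 = 6
te_D = (7 + 4·10 + 19)/6 = 66/6 = 11
te_E = (3 + 4·6 + 15)/6 = 42/6 = 7
te_F = (1 + 4·2 + 3)/6 = 12/6 = 2
te_G = (6 + 4·9 + 12)/6 = 54/6 = 9
te_H = (8 + 4·11 + 20)/6 = 72/6 = 12

Forward pass:
ES_A = 0; EF_A = 3
ES_B = 0; EF_B = 13
ES_C = 0; EF_C = 6
ES_D = max(EF_A=3, EF_C=6) = 6; EF_D = 6+11 = 17
ES_E = max(EF_B=13, EF_C=6) = 13; EF_E = 13+7 = 20
ES_F = max(EF_C=6, EF_E=20) = 20; EF_F = 20+2 = 22
ES_G = max(EF_D=17, EF_E=20) = 20; EF_G = 20+9 = 29
ES_H = max(EF_D=17, EF_F=22, EF_G=29) = 29; EF_H = 29+12 = 41
Expected project duration μ = 41 weeks. Critical path: B → E → G → H.

41 weeks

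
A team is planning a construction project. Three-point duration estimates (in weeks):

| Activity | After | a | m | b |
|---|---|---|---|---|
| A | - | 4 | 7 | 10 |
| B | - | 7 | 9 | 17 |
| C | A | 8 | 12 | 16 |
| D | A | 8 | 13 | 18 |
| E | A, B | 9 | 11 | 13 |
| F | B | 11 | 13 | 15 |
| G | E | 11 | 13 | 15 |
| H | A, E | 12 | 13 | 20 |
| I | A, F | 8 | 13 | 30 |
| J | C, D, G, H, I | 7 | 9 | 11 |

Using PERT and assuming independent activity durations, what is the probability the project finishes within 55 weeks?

te_A = (4 + 4·7 + 10)/6 = 42/6 = 7; σ²_A = ((10−4)/6)² = 1.000
te_B = (7 + 4·9 + 17)/6 = 60/6 = 10; σ²_B = ((17−7)/6)² = 2.778
te_C = (8 + 4·12 + 16)/6 = 72/6 = 12; σ²_C = ((16−8)/6)² = 1.778
te_D = (8 + 4·13 + 18)/6 = 78/6 = 13; σ²_D = ((18−8)/6)² = 2.778
te_E = (9 + 4·11 + 13)/6 = 66/6 = 11; σ²_E = ((13−9)/6)² = 0.444
te_F = (11 + 4·13 + 15)/6 = 78/6 = 13; σ²_F = ((15−11)/6)² = 0.444
te_G = (11 + 4·13 + 15)/6 = 78/6 = 13; σ²_G = ((15−11)/6)² = 0.444
te_H = (12 + 4·13 + 20)/6 = 84/6 = 14; σ²_H = ((20−12)/6)² = 1.778
te_I = (8 + 4·13 + 30)/6 = 90/6 = 15; σ²_I = ((30−8)/6)² = 13.444
te_J = (7 + 4·9 + 11)/6 = 54/6 = 9; σ²_J = ((11−7)/6)² = 0.444

Forward pass:
ES_A = 0; EF_A = 7
ES_B = 0; EF_B = 10
ES_C = 7; EF_C = 7+12 = 19
ES_D = 7; EF_D = 7+13 = 20
ES_E = max(EF_A=7, EF_B=10) = 10; EF_E = 10+11 = 21
ES_F = 10; EF_F = 10+13 = 23
ES_G = 21; EF_G = 21+13 = 34
ES_H = max(EF_A=7, EF_E=21) = 21; EF_H = 21+14 = 35
ES_I = max(EF_A=7, EF_F=23) = 23; EF_I = 23+15 = 38
ES_J = max(EF_C=19, EF_D=20, EF_G=34, EF_H=35, EF_I=38) = 38; EF_J = 38+9 = 47
Expected project duration μ = 47 weeks. Critical path: B → F → I → J.

Variance along critical path = 2.778 + 0.444 + 13.444 + 0.444 = 17.111; σ = √17.111 = 4.137 weeks.
Z = (55 − 47) / 4.137 = 1.934
P(T ≤ 55) = Φ(1.934) ≈ 0.973

0.973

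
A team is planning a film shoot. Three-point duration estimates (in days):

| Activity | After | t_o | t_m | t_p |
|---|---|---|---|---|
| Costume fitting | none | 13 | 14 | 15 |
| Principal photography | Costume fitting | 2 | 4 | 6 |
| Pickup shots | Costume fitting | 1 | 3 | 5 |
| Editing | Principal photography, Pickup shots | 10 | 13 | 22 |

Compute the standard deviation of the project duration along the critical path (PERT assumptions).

te_Costume fitting = (13 + 4·14 + 15)/6 = 84/6 = 14; σ²_Costume fitting = ((15−13)/6)² = 0.111
te_Principal photography = (2 + 4·4 + 6)/6 = 24/6 = 4; σ²_Principal photography = ((6−2)/6)² = 0.444
te_Pickup shots = (1 + 4·3 + 5)/6 = 18/6 = 3; σ²_Pickup shots = ((5−1)/6)² = 0.444
te_Editing = (10 + 4·13 + 22)/6 = 84/6 = 14; σ²_Editing = ((22−10)/6)² = 4.000

Forward pass:
ES_Costume fitting = 0; EF_Costume fitting = 14
ES_Principal photography = 14; EF_Principal photography = 14+4 = 18
ES_Pickup shots = 14; EF_Pickup shots = 14+3 = 17
ES_Editing = max(EF_Principal photography=18, EF_Pickup shots=17) = 18; EF_Editing = 18+14 = 32
Expected project duration μ = 32 days. Critical path: Costume fitting → Principal photography → Editing.

Variance along critical path = 0.111 + 0.444 + 4.000 = 4.556
σ = √4.556 = 2.134 days

2.13 days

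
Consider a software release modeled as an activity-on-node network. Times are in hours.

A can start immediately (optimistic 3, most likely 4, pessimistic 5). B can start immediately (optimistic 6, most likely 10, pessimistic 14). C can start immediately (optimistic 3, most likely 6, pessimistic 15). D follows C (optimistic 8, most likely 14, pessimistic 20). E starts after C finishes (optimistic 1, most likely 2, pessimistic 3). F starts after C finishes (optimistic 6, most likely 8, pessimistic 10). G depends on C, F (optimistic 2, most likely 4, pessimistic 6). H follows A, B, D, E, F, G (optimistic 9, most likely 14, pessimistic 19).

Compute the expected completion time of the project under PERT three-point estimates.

35 hours

te_A = (3 + 4·4 + 5)/6 = 24/6 = 4
te_B = (6 + 4·10 + 14)/6 = 60/6 = 10
te_C = (3 + 4·6 + 15)/6 = 42/6 = 7
te_D = (8 + 4·14 + 20)/6 = 84/6 = 14
te_E = (1 + 4·2 + 3)/6 = 12/6 = 2
te_F = (6 + 4·8 + 10)/6 = 48/6 = 8
te_G = (2 + 4·4 + 6)/6 = 24/6 = 4
te_H = (9 + 4·14 + 19)/6 = 84/6 = 14

Forward pass:
ES_A = 0; EF_A = 4
ES_B = 0; EF_B = 10
ES_C = 0; EF_C = 7
ES_D = 7; EF_D = 7+14 = 21
ES_E = 7; EF_E = 7+2 = 9
ES_F = 7; EF_F = 7+8 = 15
ES_G = max(EF_C=7, EF_F=15) = 15; EF_G = 15+4 = 19
ES_H = max(EF_A=4, EF_B=10, EF_D=21, EF_E=9, EF_F=15, EF_G=19) = 21; EF_H = 21+14 = 35
Expected project duration μ = 35 hours. Critical path: C → D → H.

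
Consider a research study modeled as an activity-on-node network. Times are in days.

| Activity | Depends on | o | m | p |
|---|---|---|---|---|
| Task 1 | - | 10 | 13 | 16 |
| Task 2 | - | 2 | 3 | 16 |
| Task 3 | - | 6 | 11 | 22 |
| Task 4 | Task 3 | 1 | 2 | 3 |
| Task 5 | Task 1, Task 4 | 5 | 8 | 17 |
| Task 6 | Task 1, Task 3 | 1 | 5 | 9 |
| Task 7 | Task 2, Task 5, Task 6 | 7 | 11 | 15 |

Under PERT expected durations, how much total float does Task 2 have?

18 days

te_Task 1 = (10 + 4·13 + 16)/6 = 78/6 = 13
te_Task 2 = (2 + 4·3 + 16)/6 = 30/6 = 5
te_Task 3 = (6 + 4·11 + 22)/6 = 72/6 = 12
te_Task 4 = (1 + 4·2 + 3)/6 = 12/6 = 2
te_Task 5 = (5 + 4·8 + 17)/6 = 54/6 = 9
te_Task 6 = (1 + 4·5 + 9)/6 = 30/6 = 5
te_Task 7 = (7 + 4·11 + 15)/6 = 66/6 = 11

Forward pass:
ES_Task 1 = 0; EF_Task 1 = 13
ES_Task 2 = 0; EF_Task 2 = 5
ES_Task 3 = 0; EF_Task 3 = 12
ES_Task 4 = 12; EF_Task 4 = 12+2 = 14
ES_Task 5 = max(EF_Task 1=13, EF_Task 4=14) = 14; EF_Task 5 = 14+9 = 23
ES_Task 6 = max(EF_Task 1=13, EF_Task 3=12) = 13; EF_Task 6 = 13+5 = 18
ES_Task 7 = max(EF_Task 2=5, EF_Task 5=23, EF_Task 6=18) = 23; EF_Task 7 = 23+11 = 34
Expected project duration μ = 34 days. Critical path: Task 3 → Task 4 → Task 5 → Task 7.

Backward pass:
LF_Task 7 = 34; LS_Task 7 = 34−11 = 23
LF_Task 6 = LS_Task 7 = 23; LS_Task 6 = 23−5 = 18
LF_Task 5 = LS_Task 7 = 23; LS_Task 5 = 23−9 = 14
LF_Task 4 = LS_Task 5 = 14; LS_Task 4 = 14−2 = 12
LF_Task 3 = min(LS_Task 4=12, LS_Task 6=18) = 12; LS_Task 3 = 12−12 = 0
LF_Task 2 = LS_Task 7 = 23; LS_Task 2 = 23−5 = 18
LF_Task 1 = min(LS_Task 5=14, LS_Task 6=18) = 14; LS_Task 1 = 14−13 = 1
Slack_Task 2 = LS_Task 2 − ES_Task 2 = 18 − 0 = 18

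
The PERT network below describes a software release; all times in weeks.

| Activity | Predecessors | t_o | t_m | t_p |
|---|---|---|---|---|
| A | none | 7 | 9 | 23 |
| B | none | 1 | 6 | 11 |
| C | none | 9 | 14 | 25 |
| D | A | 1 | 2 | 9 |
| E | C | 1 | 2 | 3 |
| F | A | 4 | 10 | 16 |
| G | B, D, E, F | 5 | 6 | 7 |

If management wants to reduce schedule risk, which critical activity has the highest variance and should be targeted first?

A

te_A = (7 + 4·9 + 23)/6 = 66/6 = 11; σ²_A = ((23−7)/6)² = 7.111
te_B = (1 + 4·6 + 11)/6 = 36/6 = 6; σ²_B = ((11−1)/6)² = 2.778
te_C = (9 + 4·14 + 25)/6 = 90/6 = 15; σ²_C = ((25−9)/6)² = 7.111
te_D = (1 + 4·2 + 9)/6 = 18/6 = 3; σ²_D = ((9−1)/6)² = 1.778
te_E = (1 + 4·2 + 3)/6 = 12/6 = 2; σ²_E = ((3−1)/6)² = 0.111
te_F = (4 + 4·10 + 16)/6 = 60/6 = 10; σ²_F = ((16−4)/6)² = 4.000
te_G = (5 + 4·6 + 7)/6 = 36/6 = 6; σ²_G = ((7−5)/6)² = 0.111

Forward pass:
ES_A = 0; EF_A = 11
ES_B = 0; EF_B = 6
ES_C = 0; EF_C = 15
ES_D = 11; EF_D = 11+3 = 14
ES_E = 15; EF_E = 15+2 = 17
ES_F = 11; EF_F = 11+10 = 21
ES_G = max(EF_B=6, EF_D=14, EF_E=17, EF_F=21) = 21; EF_G = 21+6 = 27
Expected project duration μ = 27 weeks. Critical path: A → F → G.

Variances on critical path: σ²_A=7.111, σ²_F=4.000, σ²_G=0.111.
Largest is σ²_A = 7.111.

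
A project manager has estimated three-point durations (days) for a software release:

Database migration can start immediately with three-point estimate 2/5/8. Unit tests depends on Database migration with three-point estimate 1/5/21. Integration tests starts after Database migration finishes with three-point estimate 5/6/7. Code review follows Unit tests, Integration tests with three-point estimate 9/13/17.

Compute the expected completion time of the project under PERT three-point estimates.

te_Database migration = (2 + 4·5 + 8)/6 = 30/6 = 5
te_Unit tests = (1 + 4·5 + 21)/6 = 42/6 = 7
te_Integration tests = (5 + 4·6 + 7)/6 = 36/6 = 6
te_Code review = (9 + 4·13 + 17)/6 = 78/6 = 13

Forward pass:
ES_Database migration = 0; EF_Database migration = 5
ES_Unit tests = 5; EF_Unit tests = 5+7 = 12
ES_Integration tests = 5; EF_Integration tests = 5+6 = 11
ES_Code review = max(EF_Unit tests=12, EF_Integration tests=11) = 12; EF_Code review = 12+13 = 25
Expected project duration μ = 25 days. Critical path: Database migration → Unit tests → Code review.

25 days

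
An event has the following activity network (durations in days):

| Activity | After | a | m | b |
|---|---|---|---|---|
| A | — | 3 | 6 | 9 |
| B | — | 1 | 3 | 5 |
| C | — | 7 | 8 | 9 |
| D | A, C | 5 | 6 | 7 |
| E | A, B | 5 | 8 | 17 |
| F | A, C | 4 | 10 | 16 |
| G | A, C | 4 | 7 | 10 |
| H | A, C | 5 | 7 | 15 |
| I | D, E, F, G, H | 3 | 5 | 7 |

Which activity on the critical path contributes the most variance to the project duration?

F

te_A = (3 + 4·6 + 9)/6 = 36/6 = 6; σ²_A = ((9−3)/6)² = 1.000
te_B = (1 + 4·3 + 5)/6 = 18/6 = 3; σ²_B = ((5−1)/6)² = 0.444
te_C = (7 + 4·8 + 9)/6 = 48/6 = 8; σ²_C = ((9−7)/6)² = 0.111
te_D = (5 + 4·6 + 7)/6 = 36/6 = 6; σ²_D = ((7−5)/6)² = 0.111
te_E = (5 + 4·8 + 17)/6 = 54/6 = 9; σ²_E = ((17−5)/6)² = 4.000
te_F = (4 + 4·10 + 16)/6 = 60/6 = 10; σ²_F = ((16−4)/6)² = 4.000
te_G = (4 + 4·7 + 10)/6 = 42/6 = 7; σ²_G = ((10−4)/6)² = 1.000
te_H = (5 + 4·7 + 15)/6 = 48/6 = 8; σ²_H = ((15−5)/6)² = 2.778
te_I = (3 + 4·5 + 7)/6 = 30/6 = 5; σ²_I = ((7−3)/6)² = 0.444

Forward pass:
ES_A = 0; EF_A = 6
ES_B = 0; EF_B = 3
ES_C = 0; EF_C = 8
ES_D = max(EF_A=6, EF_C=8) = 8; EF_D = 8+6 = 14
ES_E = max(EF_A=6, EF_B=3) = 6; EF_E = 6+9 = 15
ES_F = max(EF_A=6, EF_C=8) = 8; EF_F = 8+10 = 18
ES_G = max(EF_A=6, EF_C=8) = 8; EF_G = 8+7 = 15
ES_H = max(EF_A=6, EF_C=8) = 8; EF_H = 8+8 = 16
ES_I = max(EF_D=14, EF_E=15, EF_F=18, EF_G=15, EF_H=16) = 18; EF_I = 18+5 = 23
Expected project duration μ = 23 days. Critical path: C → F → I.

Variances on critical path: σ²_C=0.111, σ²_F=4.000, σ²_I=0.444.
Largest is σ²_F = 4.000.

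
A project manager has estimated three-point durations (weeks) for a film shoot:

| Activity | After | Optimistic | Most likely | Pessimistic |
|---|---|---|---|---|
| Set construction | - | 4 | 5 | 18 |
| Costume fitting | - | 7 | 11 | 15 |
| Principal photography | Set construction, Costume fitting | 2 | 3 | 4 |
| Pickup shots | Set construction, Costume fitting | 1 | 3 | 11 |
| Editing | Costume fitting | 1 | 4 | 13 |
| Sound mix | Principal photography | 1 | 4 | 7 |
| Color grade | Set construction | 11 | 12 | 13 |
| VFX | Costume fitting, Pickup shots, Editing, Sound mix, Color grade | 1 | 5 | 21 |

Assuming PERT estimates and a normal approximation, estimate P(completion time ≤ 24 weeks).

te_Set construction = (4 + 4·5 + 18)/6 = 42/6 = 7; σ²_Set construction = ((18−4)/6)² = 5.444
te_Costume fitting = (7 + 4·11 + 15)/6 = 66/6 = 11; σ²_Costume fitting = ((15−7)/6)² = 1.778
te_Principal photography = (2 + 4·3 + 4)/6 = 18/6 = 3; σ²_Principal photography = ((4−2)/6)² = 0.111
te_Pickup shots = (1 + 4·3 + 11)/6 = 24/6 = 4; σ²_Pickup shots = ((11−1)/6)² = 2.778
te_Editing = (1 + 4·4 + 13)/6 = 30/6 = 5; σ²_Editing = ((13−1)/6)² = 4.000
te_Sound mix = (1 + 4·4 + 7)/6 = 24/6 = 4; σ²_Sound mix = ((7−1)/6)² = 1.000
te_Color grade = (11 + 4·12 + 13)/6 = 72/6 = 12; σ²_Color grade = ((13−11)/6)² = 0.111
te_VFX = (1 + 4·5 + 21)/6 = 42/6 = 7; σ²_VFX = ((21−1)/6)² = 11.111

Forward pass:
ES_Set construction = 0; EF_Set construction = 7
ES_Costume fitting = 0; EF_Costume fitting = 11
ES_Principal photography = max(EF_Set construction=7, EF_Costume fitting=11) = 11; EF_Principal photography = 11+3 = 14
ES_Pickup shots = max(EF_Set construction=7, EF_Costume fitting=11) = 11; EF_Pickup shots = 11+4 = 15
ES_Editing = 11; EF_Editing = 11+5 = 16
ES_Sound mix = 14; EF_Sound mix = 14+4 = 18
ES_Color grade = 7; EF_Color grade = 7+12 = 19
ES_VFX = max(EF_Costume fitting=11, EF_Pickup shots=15, EF_Editing=16, EF_Sound mix=18, EF_Color grade=19) = 19; EF_VFX = 19+7 = 26
Expected project duration μ = 26 weeks. Critical path: Set construction → Color grade → VFX.

Variance along critical path = 5.444 + 0.111 + 11.111 = 16.667; σ = √16.667 = 4.082 weeks.
Z = (24 − 26) / 4.082 = -0.490
P(T ≤ 24) = Φ(-0.490) ≈ 0.312

0.312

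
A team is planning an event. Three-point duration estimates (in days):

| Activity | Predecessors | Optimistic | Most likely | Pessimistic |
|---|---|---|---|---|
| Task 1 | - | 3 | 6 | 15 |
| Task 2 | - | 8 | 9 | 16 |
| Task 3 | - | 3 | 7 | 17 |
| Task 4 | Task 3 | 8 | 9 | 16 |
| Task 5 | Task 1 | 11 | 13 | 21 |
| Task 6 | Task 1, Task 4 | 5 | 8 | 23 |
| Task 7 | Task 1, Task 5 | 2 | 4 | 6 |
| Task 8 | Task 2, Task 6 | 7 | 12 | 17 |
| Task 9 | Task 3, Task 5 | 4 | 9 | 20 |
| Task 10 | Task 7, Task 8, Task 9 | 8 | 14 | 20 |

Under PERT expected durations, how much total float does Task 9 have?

9 days

te_Task 1 = (3 + 4·6 + 15)/6 = 42/6 = 7
te_Task 2 = (8 + 4·9 + 16)/6 = 60/6 = 10
te_Task 3 = (3 + 4·7 + 17)/6 = 48/6 = 8
te_Task 4 = (8 + 4·9 + 16)/6 = 60/6 = 10
te_Task 5 = (11 + 4·13 + 21)/6 = 84/6 = 14
te_Task 6 = (5 + 4·8 + 23)/6 = 60/6 = 10
te_Task 7 = (2 + 4·4 + 6)/6 = 24/6 = 4
te_Task 8 = (7 + 4·12 + 17)/6 = 72/6 = 12
te_Task 9 = (4 + 4·9 + 20)/6 = 60/6 = 10
te_Task 10 = (8 + 4·14 + 20)/6 = 84/6 = 14

Forward pass:
ES_Task 1 = 0; EF_Task 1 = 7
ES_Task 2 = 0; EF_Task 2 = 10
ES_Task 3 = 0; EF_Task 3 = 8
ES_Task 4 = 8; EF_Task 4 = 8+10 = 18
ES_Task 5 = 7; EF_Task 5 = 7+14 = 21
ES_Task 6 = max(EF_Task 1=7, EF_Task 4=18) = 18; EF_Task 6 = 18+10 = 28
ES_Task 7 = max(EF_Task 1=7, EF_Task 5=21) = 21; EF_Task 7 = 21+4 = 25
ES_Task 8 = max(EF_Task 2=10, EF_Task 6=28) = 28; EF_Task 8 = 28+12 = 40
ES_Task 9 = max(EF_Task 3=8, EF_Task 5=21) = 21; EF_Task 9 = 21+10 = 31
ES_Task 10 = max(EF_Task 7=25, EF_Task 8=40, EF_Task 9=31) = 40; EF_Task 10 = 40+14 = 54
Expected project duration μ = 54 days. Critical path: Task 3 → Task 4 → Task 6 → Task 8 → Task 10.

Backward pass:
LF_Task 10 = 54; LS_Task 10 = 54−14 = 40
LF_Task 9 = LS_Task 10 = 40; LS_Task 9 = 40−10 = 30
LF_Task 8 = LS_Task 10 = 40; LS_Task 8 = 40−12 = 28
LF_Task 7 = LS_Task 10 = 40; LS_Task 7 = 40−4 = 36
LF_Task 6 = LS_Task 8 = 28; LS_Task 6 = 28−10 = 18
LF_Task 5 = min(LS_Task 7=36, LS_Task 9=30) = 30; LS_Task 5 = 30−14 = 16
LF_Task 4 = LS_Task 6 = 18; LS_Task 4 = 18−10 = 8
LF_Task 3 = min(LS_Task 4=8, LS_Task 9=30) = 8; LS_Task 3 = 8−8 = 0
LF_Task 2 = LS_Task 8 = 28; LS_Task 2 = 28−10 = 18
LF_Task 1 = min(LS_Task 5=16, LS_Task 6=18, LS_Task 7=36) = 16; LS_Task 1 = 16−7 = 9
Slack_Task 9 = LS_Task 9 − ES_Task 9 = 30 − 21 = 9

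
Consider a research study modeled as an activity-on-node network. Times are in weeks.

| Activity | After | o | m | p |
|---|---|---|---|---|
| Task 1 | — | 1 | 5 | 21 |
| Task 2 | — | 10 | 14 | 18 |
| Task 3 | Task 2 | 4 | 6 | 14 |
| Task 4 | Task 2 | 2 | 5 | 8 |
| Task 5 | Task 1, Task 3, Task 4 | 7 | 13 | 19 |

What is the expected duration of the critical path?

te_Task 1 = (1 + 4·5 + 21)/6 = 42/6 = 7
te_Task 2 = (10 + 4·14 + 18)/6 = 84/6 = 14
te_Task 3 = (4 + 4·6 + 14)/6 = 42/6 = 7
te_Task 4 = (2 + 4·5 + 8)/6 = 30/6 = 5
te_Task 5 = (7 + 4·13 + 19)/6 = 78/6 = 13

Forward pass:
ES_Task 1 = 0; EF_Task 1 = 7
ES_Task 2 = 0; EF_Task 2 = 14
ES_Task 3 = 14; EF_Task 3 = 14+7 = 21
ES_Task 4 = 14; EF_Task 4 = 14+5 = 19
ES_Task 5 = max(EF_Task 1=7, EF_Task 3=21, EF_Task 4=19) = 21; EF_Task 5 = 21+13 = 34
Expected project duration μ = 34 weeks. Critical path: Task 2 → Task 3 → Task 5.

34 weeks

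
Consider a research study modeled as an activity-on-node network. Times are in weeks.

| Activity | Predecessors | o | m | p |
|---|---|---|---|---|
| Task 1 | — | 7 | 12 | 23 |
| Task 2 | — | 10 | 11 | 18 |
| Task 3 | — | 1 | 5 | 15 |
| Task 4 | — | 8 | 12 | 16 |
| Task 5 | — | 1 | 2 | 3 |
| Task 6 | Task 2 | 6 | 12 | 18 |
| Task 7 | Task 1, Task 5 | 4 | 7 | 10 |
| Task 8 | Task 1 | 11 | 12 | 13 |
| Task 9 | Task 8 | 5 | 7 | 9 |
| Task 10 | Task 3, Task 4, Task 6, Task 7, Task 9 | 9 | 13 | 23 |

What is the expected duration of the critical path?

46 weeks

te_Task 1 = (7 + 4·12 + 23)/6 = 78/6 = 13
te_Task 2 = (10 + 4·11 + 18)/6 = 72/6 = 12
te_Task 3 = (1 + 4·5 + 15)/6 = 36/6 = 6
te_Task 4 = (8 + 4·12 + 16)/6 = 72/6 = 12
te_Task 5 = (1 + 4·2 + 3)/6 = 12/6 = 2
te_Task 6 = (6 + 4·12 + 18)/6 = 72/6 = 12
te_Task 7 = (4 + 4·7 + 10)/6 = 42/6 = 7
te_Task 8 = (11 + 4·12 + 13)/6 = 72/6 = 12
te_Task 9 = (5 + 4·7 + 9)/6 = 42/6 = 7
te_Task 10 = (9 + 4·13 + 23)/6 = 84/6 = 14

Forward pass:
ES_Task 1 = 0; EF_Task 1 = 13
ES_Task 2 = 0; EF_Task 2 = 12
ES_Task 3 = 0; EF_Task 3 = 6
ES_Task 4 = 0; EF_Task 4 = 12
ES_Task 5 = 0; EF_Task 5 = 2
ES_Task 6 = 12; EF_Task 6 = 12+12 = 24
ES_Task 7 = max(EF_Task 1=13, EF_Task 5=2) = 13; EF_Task 7 = 13+7 = 20
ES_Task 8 = 13; EF_Task 8 = 13+12 = 25
ES_Task 9 = 25; EF_Task 9 = 25+7 = 32
ES_Task 10 = max(EF_Task 3=6, EF_Task 4=12, EF_Task 6=24, EF_Task 7=20, EF_Task 9=32) = 32; EF_Task 10 = 32+14 = 46
Expected project duration μ = 46 weeks. Critical path: Task 1 → Task 8 → Task 9 → Task 10.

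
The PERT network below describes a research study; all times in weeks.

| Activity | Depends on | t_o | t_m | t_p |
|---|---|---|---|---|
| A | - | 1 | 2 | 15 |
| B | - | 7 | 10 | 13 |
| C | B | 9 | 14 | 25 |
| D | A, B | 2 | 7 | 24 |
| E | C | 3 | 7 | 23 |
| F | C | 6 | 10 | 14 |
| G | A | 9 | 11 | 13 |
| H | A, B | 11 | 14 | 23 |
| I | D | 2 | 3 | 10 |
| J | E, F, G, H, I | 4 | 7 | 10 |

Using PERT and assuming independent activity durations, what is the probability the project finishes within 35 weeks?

0.017

te_A = (1 + 4·2 + 15)/6 = 24/6 = 4; σ²_A = ((15−1)/6)² = 5.444
te_B = (7 + 4·10 + 13)/6 = 60/6 = 10; σ²_B = ((13−7)/6)² = 1.000
te_C = (9 + 4·14 + 25)/6 = 90/6 = 15; σ²_C = ((25−9)/6)² = 7.111
te_D = (2 + 4·7 + 24)/6 = 54/6 = 9; σ²_D = ((24−2)/6)² = 13.444
te_E = (3 + 4·7 + 23)/6 = 54/6 = 9; σ²_E = ((23−3)/6)² = 11.111
te_F = (6 + 4·10 + 14)/6 = 60/6 = 10; σ²_F = ((14−6)/6)² = 1.778
te_G = (9 + 4·11 + 13)/6 = 66/6 = 11; σ²_G = ((13−9)/6)² = 0.444
te_H = (11 + 4·14 + 23)/6 = 90/6 = 15; σ²_H = ((23−11)/6)² = 4.000
te_I = (2 + 4·3 + 10)/6 = 24/6 = 4; σ²_I = ((10−2)/6)² = 1.778
te_J = (4 + 4·7 + 10)/6 = 42/6 = 7; σ²_J = ((10−4)/6)² = 1.000

Forward pass:
ES_A = 0; EF_A = 4
ES_B = 0; EF_B = 10
ES_C = 10; EF_C = 10+15 = 25
ES_D = max(EF_A=4, EF_B=10) = 10; EF_D = 10+9 = 19
ES_E = 25; EF_E = 25+9 = 34
ES_F = 25; EF_F = 25+10 = 35
ES_G = 4; EF_G = 4+11 = 15
ES_H = max(EF_A=4, EF_B=10) = 10; EF_H = 10+15 = 25
ES_I = 19; EF_I = 19+4 = 23
ES_J = max(EF_E=34, EF_F=35, EF_G=15, EF_H=25, EF_I=23) = 35; EF_J = 35+7 = 42
Expected project duration μ = 42 weeks. Critical path: B → C → F → J.

Variance along critical path = 1.000 + 7.111 + 1.778 + 1.000 = 10.889; σ = √10.889 = 3.300 weeks.
Z = (35 − 42) / 3.300 = -2.121
P(T ≤ 35) = Φ(-2.121) ≈ 0.017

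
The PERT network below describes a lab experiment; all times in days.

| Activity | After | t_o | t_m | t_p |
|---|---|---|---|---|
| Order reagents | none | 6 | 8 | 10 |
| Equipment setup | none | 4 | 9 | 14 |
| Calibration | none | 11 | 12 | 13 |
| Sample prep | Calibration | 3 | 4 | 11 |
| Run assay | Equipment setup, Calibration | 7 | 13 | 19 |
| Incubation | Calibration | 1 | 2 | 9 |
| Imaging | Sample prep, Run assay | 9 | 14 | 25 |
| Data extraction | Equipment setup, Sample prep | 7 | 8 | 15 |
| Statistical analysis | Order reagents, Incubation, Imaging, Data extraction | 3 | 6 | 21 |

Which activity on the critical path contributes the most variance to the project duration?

Statistical analysis

te_Order reagents = (6 + 4·8 + 10)/6 = 48/6 = 8; σ²_Order reagents = ((10−6)/6)² = 0.444
te_Equipment setup = (4 + 4·9 + 14)/6 = 54/6 = 9; σ²_Equipment setup = ((14−4)/6)² = 2.778
te_Calibration = (11 + 4·12 + 13)/6 = 72/6 = 12; σ²_Calibration = ((13−11)/6)² = 0.111
te_Sample prep = (3 + 4·4 + 11)/6 = 30/6 = 5; σ²_Sample prep = ((11−3)/6)² = 1.778
te_Run assay = (7 + 4·13 + 19)/6 = 78/6 = 13; σ²_Run assay = ((19−7)/6)² = 4.000
te_Incubation = (1 + 4·2 + 9)/6 = 18/6 = 3; σ²_Incubation = ((9−1)/6)² = 1.778
te_Imaging = (9 + 4·14 + 25)/6 = 90/6 = 15; σ²_Imaging = ((25−9)/6)² = 7.111
te_Data extraction = (7 + 4·8 + 15)/6 = 54/6 = 9; σ²_Data extraction = ((15−7)/6)² = 1.778
te_Statistical analysis = (3 + 4·6 + 21)/6 = 48/6 = 8; σ²_Statistical analysis = ((21−3)/6)² = 9.000

Forward pass:
ES_Order reagents = 0; EF_Order reagents = 8
ES_Equipment setup = 0; EF_Equipment setup = 9
ES_Calibration = 0; EF_Calibration = 12
ES_Sample prep = 12; EF_Sample prep = 12+5 = 17
ES_Run assay = max(EF_Equipment setup=9, EF_Calibration=12) = 12; EF_Run assay = 12+13 = 25
ES_Incubation = 12; EF_Incubation = 12+3 = 15
ES_Imaging = max(EF_Sample prep=17, EF_Run assay=25) = 25; EF_Imaging = 25+15 = 40
ES_Data extraction = max(EF_Equipment setup=9, EF_Sample prep=17) = 17; EF_Data extraction = 17+9 = 26
ES_Statistical analysis = max(EF_Order reagents=8, EF_Incubation=15, EF_Imaging=40, EF_Data extraction=26) = 40; EF_Statistical analysis = 40+8 = 48
Expected project duration μ = 48 days. Critical path: Calibration → Run assay → Imaging → Statistical analysis.

Variances on critical path: σ²_Calibration=0.111, σ²_Run assay=4.000, σ²_Imaging=7.111, σ²_Statistical analysis=9.000.
Largest is σ²_Statistical analysis = 9.000.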